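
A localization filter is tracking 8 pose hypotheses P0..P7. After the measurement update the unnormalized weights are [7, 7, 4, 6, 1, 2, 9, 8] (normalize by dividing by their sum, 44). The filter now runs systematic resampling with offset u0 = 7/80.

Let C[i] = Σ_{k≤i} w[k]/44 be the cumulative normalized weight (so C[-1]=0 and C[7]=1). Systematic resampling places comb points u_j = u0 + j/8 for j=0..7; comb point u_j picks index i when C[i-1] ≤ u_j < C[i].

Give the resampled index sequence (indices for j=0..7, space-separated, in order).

0 1 2 3 5 6 7 7

C = [7/44, 7/22, 9/22, 6/11, 25/44, 27/44, 9/11, 1]
j=0: u_0=7/80 ∈ [0, 7/44) → index 0
j=1: u_1=17/80 ∈ [7/44, 7/22) → index 1
j=2: u_2=27/80 ∈ [7/22, 9/22) → index 2
j=3: u_3=37/80 ∈ [9/22, 6/11) → index 3
j=4: u_4=47/80 ∈ [25/44, 27/44) → index 5
j=5: u_5=57/80 ∈ [27/44, 9/11) → index 6
j=6: u_6=67/80 ∈ [9/11, 1) → index 7
j=7: u_7=77/80 ∈ [9/11, 1) → index 7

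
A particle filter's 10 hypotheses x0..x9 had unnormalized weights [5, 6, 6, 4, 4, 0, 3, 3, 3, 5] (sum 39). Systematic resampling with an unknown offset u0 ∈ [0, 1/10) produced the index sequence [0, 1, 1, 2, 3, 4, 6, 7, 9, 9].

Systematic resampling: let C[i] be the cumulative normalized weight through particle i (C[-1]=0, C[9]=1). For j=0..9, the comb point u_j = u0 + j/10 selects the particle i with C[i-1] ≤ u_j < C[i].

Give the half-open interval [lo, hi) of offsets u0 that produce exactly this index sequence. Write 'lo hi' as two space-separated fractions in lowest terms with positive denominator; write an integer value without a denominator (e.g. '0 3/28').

C = [5/39, 11/39, 17/39, 7/13, 25/39, 25/39, 28/39, 31/39, 34/39, 1]
j=0 picked index 0: u0 ∈ [0, 5/39)
j=1 picked index 1: u0 ∈ [11/390, 71/390)
j=2 picked index 1: u0 ∈ [-14/195, 16/195)
j=3 picked index 2: u0 ∈ [-7/390, 53/390)
j=4 picked index 3: u0 ∈ [7/195, 9/65)
j=5 picked index 4: u0 ∈ [1/26, 11/78)
j=6 picked index 6: u0 ∈ [8/195, 23/195)
j=7 picked index 7: u0 ∈ [7/390, 37/390)
j=8 picked index 9: u0 ∈ [14/195, 1/5)
j=9 picked index 9: u0 ∈ [-11/390, 1/10)
intersection: [14/195, 16/195)

14/195 16/195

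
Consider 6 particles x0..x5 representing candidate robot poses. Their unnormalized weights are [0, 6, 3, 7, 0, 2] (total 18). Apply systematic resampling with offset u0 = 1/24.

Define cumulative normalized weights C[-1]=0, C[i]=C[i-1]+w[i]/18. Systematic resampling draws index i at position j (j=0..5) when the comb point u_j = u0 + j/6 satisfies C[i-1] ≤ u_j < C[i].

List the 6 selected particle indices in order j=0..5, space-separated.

1 1 2 3 3 3

C = [0, 1/3, 1/2, 8/9, 8/9, 1]
j=0: u_0=1/24 ∈ [0, 1/3) → index 1
j=1: u_1=5/24 ∈ [0, 1/3) → index 1
j=2: u_2=3/8 ∈ [1/3, 1/2) → index 2
j=3: u_3=13/24 ∈ [1/2, 8/9) → index 3
j=4: u_4=17/24 ∈ [1/2, 8/9) → index 3
j=5: u_5=7/8 ∈ [1/2, 8/9) → index 3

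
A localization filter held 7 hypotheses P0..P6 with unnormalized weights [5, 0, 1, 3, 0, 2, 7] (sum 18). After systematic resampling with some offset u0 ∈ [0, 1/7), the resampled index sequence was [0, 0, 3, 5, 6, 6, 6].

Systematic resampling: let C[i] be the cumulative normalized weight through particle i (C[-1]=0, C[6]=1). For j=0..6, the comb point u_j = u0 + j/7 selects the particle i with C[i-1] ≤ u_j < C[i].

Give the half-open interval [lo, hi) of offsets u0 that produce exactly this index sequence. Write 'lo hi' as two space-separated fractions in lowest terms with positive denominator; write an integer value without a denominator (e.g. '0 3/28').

1/14 17/126

C = [5/18, 5/18, 1/3, 1/2, 1/2, 11/18, 1]
j=0 picked index 0: u0 ∈ [0, 5/18)
j=1 picked index 0: u0 ∈ [-1/7, 17/126)
j=2 picked index 3: u0 ∈ [1/21, 3/14)
j=3 picked index 5: u0 ∈ [1/14, 23/126)
j=4 picked index 6: u0 ∈ [5/126, 3/7)
j=5 picked index 6: u0 ∈ [-13/126, 2/7)
j=6 picked index 6: u0 ∈ [-31/126, 1/7)
intersection: [1/14, 17/126)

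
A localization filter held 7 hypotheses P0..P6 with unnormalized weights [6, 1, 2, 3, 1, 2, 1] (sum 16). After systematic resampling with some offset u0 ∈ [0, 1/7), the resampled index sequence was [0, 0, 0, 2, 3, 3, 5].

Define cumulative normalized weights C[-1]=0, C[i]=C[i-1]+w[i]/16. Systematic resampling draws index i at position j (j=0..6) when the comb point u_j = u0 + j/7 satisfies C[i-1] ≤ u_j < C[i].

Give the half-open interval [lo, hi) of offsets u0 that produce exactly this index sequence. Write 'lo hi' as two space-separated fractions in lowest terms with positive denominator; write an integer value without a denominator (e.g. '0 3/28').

C = [3/8, 7/16, 9/16, 3/4, 13/16, 15/16, 1]
j=0 picked index 0: u0 ∈ [0, 3/8)
j=1 picked index 0: u0 ∈ [-1/7, 13/56)
j=2 picked index 0: u0 ∈ [-2/7, 5/56)
j=3 picked index 2: u0 ∈ [1/112, 15/112)
j=4 picked index 3: u0 ∈ [-1/112, 5/28)
j=5 picked index 3: u0 ∈ [-17/112, 1/28)
j=6 picked index 5: u0 ∈ [-5/112, 9/112)
intersection: [1/112, 1/28)

1/112 1/28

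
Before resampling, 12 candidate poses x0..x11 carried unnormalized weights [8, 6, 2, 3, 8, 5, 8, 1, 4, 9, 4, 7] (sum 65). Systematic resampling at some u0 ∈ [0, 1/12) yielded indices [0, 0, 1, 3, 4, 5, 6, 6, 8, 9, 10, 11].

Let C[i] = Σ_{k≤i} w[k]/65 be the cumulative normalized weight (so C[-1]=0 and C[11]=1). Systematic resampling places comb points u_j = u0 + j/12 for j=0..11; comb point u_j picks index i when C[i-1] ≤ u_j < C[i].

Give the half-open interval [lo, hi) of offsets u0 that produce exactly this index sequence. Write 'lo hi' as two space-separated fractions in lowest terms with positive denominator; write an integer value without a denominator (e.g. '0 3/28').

0 1/39

C = [8/65, 14/65, 16/65, 19/65, 27/65, 32/65, 8/13, 41/65, 9/13, 54/65, 58/65, 1]
j=0 picked index 0: u0 ∈ [0, 8/65)
j=1 picked index 0: u0 ∈ [-1/12, 31/780)
j=2 picked index 1: u0 ∈ [-17/390, 19/390)
j=3 picked index 3: u0 ∈ [-1/260, 11/260)
j=4 picked index 4: u0 ∈ [-8/195, 16/195)
j=5 picked index 5: u0 ∈ [-1/780, 59/780)
j=6 picked index 6: u0 ∈ [-1/130, 3/26)
j=7 picked index 6: u0 ∈ [-71/780, 5/156)
j=8 picked index 8: u0 ∈ [-7/195, 1/39)
j=9 picked index 9: u0 ∈ [-3/52, 21/260)
j=10 picked index 10: u0 ∈ [-1/390, 23/390)
j=11 picked index 11: u0 ∈ [-19/780, 1/12)
intersection: [0, 1/39)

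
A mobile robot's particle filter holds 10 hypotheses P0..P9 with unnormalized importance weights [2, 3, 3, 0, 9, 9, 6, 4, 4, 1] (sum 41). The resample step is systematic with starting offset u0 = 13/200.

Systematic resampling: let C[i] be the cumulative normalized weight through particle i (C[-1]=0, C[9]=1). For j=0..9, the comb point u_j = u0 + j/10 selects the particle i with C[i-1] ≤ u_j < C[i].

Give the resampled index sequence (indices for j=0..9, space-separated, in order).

C = [2/41, 5/41, 8/41, 8/41, 17/41, 26/41, 32/41, 36/41, 40/41, 1]
j=0: u_0=13/200 ∈ [2/41, 5/41) → index 1
j=1: u_1=33/200 ∈ [5/41, 8/41) → index 2
j=2: u_2=53/200 ∈ [8/41, 17/41) → index 4
j=3: u_3=73/200 ∈ [8/41, 17/41) → index 4
j=4: u_4=93/200 ∈ [17/41, 26/41) → index 5
j=5: u_5=113/200 ∈ [17/41, 26/41) → index 5
j=6: u_6=133/200 ∈ [26/41, 32/41) → index 6
j=7: u_7=153/200 ∈ [26/41, 32/41) → index 6
j=8: u_8=173/200 ∈ [32/41, 36/41) → index 7
j=9: u_9=193/200 ∈ [36/41, 40/41) → index 8

1 2 4 4 5 5 6 6 7 8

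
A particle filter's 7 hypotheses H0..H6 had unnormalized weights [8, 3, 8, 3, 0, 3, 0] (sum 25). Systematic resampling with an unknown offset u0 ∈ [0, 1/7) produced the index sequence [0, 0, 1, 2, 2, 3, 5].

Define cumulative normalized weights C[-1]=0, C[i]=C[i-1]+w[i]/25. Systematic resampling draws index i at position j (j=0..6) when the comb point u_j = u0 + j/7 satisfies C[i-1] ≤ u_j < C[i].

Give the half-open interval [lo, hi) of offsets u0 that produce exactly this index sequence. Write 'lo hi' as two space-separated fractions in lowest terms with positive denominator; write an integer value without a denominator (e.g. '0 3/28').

8/175 1/7

C = [8/25, 11/25, 19/25, 22/25, 22/25, 1, 1]
j=0 picked index 0: u0 ∈ [0, 8/25)
j=1 picked index 0: u0 ∈ [-1/7, 31/175)
j=2 picked index 1: u0 ∈ [6/175, 27/175)
j=3 picked index 2: u0 ∈ [2/175, 58/175)
j=4 picked index 2: u0 ∈ [-23/175, 33/175)
j=5 picked index 3: u0 ∈ [8/175, 29/175)
j=6 picked index 5: u0 ∈ [4/175, 1/7)
intersection: [8/175, 1/7)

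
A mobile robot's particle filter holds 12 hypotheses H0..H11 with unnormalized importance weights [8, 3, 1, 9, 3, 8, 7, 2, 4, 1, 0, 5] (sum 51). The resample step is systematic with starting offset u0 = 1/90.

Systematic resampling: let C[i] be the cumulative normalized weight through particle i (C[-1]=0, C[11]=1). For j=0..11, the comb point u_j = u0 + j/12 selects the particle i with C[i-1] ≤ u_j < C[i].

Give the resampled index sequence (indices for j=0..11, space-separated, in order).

0 0 1 3 3 4 5 5 6 6 8 11

C = [8/51, 11/51, 4/17, 7/17, 8/17, 32/51, 13/17, 41/51, 15/17, 46/51, 46/51, 1]
j=0: u_0=1/90 ∈ [0, 8/51) → index 0
j=1: u_1=17/180 ∈ [0, 8/51) → index 0
j=2: u_2=8/45 ∈ [8/51, 11/51) → index 1
j=3: u_3=47/180 ∈ [4/17, 7/17) → index 3
j=4: u_4=31/90 ∈ [4/17, 7/17) → index 3
j=5: u_5=77/180 ∈ [7/17, 8/17) → index 4
j=6: u_6=23/45 ∈ [8/17, 32/51) → index 5
j=7: u_7=107/180 ∈ [8/17, 32/51) → index 5
j=8: u_8=61/90 ∈ [32/51, 13/17) → index 6
j=9: u_9=137/180 ∈ [32/51, 13/17) → index 6
j=10: u_10=38/45 ∈ [41/51, 15/17) → index 8
j=11: u_11=167/180 ∈ [46/51, 1) → index 11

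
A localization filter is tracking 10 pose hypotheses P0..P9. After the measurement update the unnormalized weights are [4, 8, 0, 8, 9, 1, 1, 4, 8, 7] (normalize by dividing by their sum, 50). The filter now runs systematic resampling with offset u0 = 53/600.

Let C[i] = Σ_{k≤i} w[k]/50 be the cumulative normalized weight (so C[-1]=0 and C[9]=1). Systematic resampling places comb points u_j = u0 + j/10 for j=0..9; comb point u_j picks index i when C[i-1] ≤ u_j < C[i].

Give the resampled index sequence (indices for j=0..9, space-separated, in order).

1 1 3 3 4 5 7 8 9 9

C = [2/25, 6/25, 6/25, 2/5, 29/50, 3/5, 31/50, 7/10, 43/50, 1]
j=0: u_0=53/600 ∈ [2/25, 6/25) → index 1
j=1: u_1=113/600 ∈ [2/25, 6/25) → index 1
j=2: u_2=173/600 ∈ [6/25, 2/5) → index 3
j=3: u_3=233/600 ∈ [6/25, 2/5) → index 3
j=4: u_4=293/600 ∈ [2/5, 29/50) → index 4
j=5: u_5=353/600 ∈ [29/50, 3/5) → index 5
j=6: u_6=413/600 ∈ [31/50, 7/10) → index 7
j=7: u_7=473/600 ∈ [7/10, 43/50) → index 8
j=8: u_8=533/600 ∈ [43/50, 1) → index 9
j=9: u_9=593/600 ∈ [43/50, 1) → index 9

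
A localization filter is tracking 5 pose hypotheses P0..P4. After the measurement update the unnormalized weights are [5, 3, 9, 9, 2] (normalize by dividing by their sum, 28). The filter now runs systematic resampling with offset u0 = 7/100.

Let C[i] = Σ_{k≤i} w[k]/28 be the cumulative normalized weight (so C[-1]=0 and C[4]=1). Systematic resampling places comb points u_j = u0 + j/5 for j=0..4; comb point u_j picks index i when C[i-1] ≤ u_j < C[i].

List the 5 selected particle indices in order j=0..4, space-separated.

0 1 2 3 3

C = [5/28, 2/7, 17/28, 13/14, 1]
j=0: u_0=7/100 ∈ [0, 5/28) → index 0
j=1: u_1=27/100 ∈ [5/28, 2/7) → index 1
j=2: u_2=47/100 ∈ [2/7, 17/28) → index 2
j=3: u_3=67/100 ∈ [17/28, 13/14) → index 3
j=4: u_4=87/100 ∈ [17/28, 13/14) → index 3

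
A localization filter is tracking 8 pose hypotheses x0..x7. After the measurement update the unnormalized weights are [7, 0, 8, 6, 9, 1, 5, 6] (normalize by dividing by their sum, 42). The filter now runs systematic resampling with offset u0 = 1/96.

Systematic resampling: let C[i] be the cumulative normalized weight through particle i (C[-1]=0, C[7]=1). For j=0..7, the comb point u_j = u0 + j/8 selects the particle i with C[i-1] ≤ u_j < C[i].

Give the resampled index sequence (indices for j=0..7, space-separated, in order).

C = [1/6, 1/6, 5/14, 1/2, 5/7, 31/42, 6/7, 1]
j=0: u_0=1/96 ∈ [0, 1/6) → index 0
j=1: u_1=13/96 ∈ [0, 1/6) → index 0
j=2: u_2=25/96 ∈ [1/6, 5/14) → index 2
j=3: u_3=37/96 ∈ [5/14, 1/2) → index 3
j=4: u_4=49/96 ∈ [1/2, 5/7) → index 4
j=5: u_5=61/96 ∈ [1/2, 5/7) → index 4
j=6: u_6=73/96 ∈ [31/42, 6/7) → index 6
j=7: u_7=85/96 ∈ [6/7, 1) → index 7

0 0 2 3 4 4 6 7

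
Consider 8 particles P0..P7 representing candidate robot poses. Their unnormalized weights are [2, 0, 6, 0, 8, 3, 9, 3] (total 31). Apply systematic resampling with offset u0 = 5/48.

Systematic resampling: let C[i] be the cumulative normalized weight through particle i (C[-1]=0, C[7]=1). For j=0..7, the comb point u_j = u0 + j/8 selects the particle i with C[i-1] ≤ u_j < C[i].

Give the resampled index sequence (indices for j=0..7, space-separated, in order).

2 2 4 4 5 6 6 7

C = [2/31, 2/31, 8/31, 8/31, 16/31, 19/31, 28/31, 1]
j=0: u_0=5/48 ∈ [2/31, 8/31) → index 2
j=1: u_1=11/48 ∈ [2/31, 8/31) → index 2
j=2: u_2=17/48 ∈ [8/31, 16/31) → index 4
j=3: u_3=23/48 ∈ [8/31, 16/31) → index 4
j=4: u_4=29/48 ∈ [16/31, 19/31) → index 5
j=5: u_5=35/48 ∈ [19/31, 28/31) → index 6
j=6: u_6=41/48 ∈ [19/31, 28/31) → index 6
j=7: u_7=47/48 ∈ [28/31, 1) → index 7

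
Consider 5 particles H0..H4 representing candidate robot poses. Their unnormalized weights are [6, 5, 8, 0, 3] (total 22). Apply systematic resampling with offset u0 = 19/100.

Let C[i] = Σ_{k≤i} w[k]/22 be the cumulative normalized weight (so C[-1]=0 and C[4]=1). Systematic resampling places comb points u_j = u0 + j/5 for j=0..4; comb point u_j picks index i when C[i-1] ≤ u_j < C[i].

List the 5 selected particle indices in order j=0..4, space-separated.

C = [3/11, 1/2, 19/22, 19/22, 1]
j=0: u_0=19/100 ∈ [0, 3/11) → index 0
j=1: u_1=39/100 ∈ [3/11, 1/2) → index 1
j=2: u_2=59/100 ∈ [1/2, 19/22) → index 2
j=3: u_3=79/100 ∈ [1/2, 19/22) → index 2
j=4: u_4=99/100 ∈ [19/22, 1) → index 4

0 1 2 2 4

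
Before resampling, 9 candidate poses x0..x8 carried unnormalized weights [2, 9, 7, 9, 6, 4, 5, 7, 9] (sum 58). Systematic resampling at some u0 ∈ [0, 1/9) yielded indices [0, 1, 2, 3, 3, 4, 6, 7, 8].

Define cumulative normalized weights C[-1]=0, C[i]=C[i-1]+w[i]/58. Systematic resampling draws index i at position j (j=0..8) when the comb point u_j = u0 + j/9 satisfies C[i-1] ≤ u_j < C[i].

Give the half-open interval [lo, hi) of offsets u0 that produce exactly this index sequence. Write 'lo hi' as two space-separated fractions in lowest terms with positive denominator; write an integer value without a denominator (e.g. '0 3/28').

C = [1/29, 11/58, 9/29, 27/58, 33/58, 37/58, 21/29, 49/58, 1]
j=0 picked index 0: u0 ∈ [0, 1/29)
j=1 picked index 1: u0 ∈ [-20/261, 41/522)
j=2 picked index 2: u0 ∈ [-17/522, 23/261)
j=3 picked index 3: u0 ∈ [-2/87, 23/174)
j=4 picked index 3: u0 ∈ [-35/261, 11/522)
j=5 picked index 4: u0 ∈ [-47/522, 7/522)
j=6 picked index 6: u0 ∈ [-5/174, 5/87)
j=7 picked index 7: u0 ∈ [-14/261, 35/522)
j=8 picked index 8: u0 ∈ [-23/522, 1/9)
intersection: [0, 7/522)

0 7/522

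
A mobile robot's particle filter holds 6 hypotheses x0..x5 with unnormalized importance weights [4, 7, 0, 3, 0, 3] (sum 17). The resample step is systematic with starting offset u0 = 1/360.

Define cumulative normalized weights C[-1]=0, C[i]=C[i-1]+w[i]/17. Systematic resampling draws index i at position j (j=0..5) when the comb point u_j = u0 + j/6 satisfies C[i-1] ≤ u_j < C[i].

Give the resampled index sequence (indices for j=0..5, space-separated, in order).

C = [4/17, 11/17, 11/17, 14/17, 14/17, 1]
j=0: u_0=1/360 ∈ [0, 4/17) → index 0
j=1: u_1=61/360 ∈ [0, 4/17) → index 0
j=2: u_2=121/360 ∈ [4/17, 11/17) → index 1
j=3: u_3=181/360 ∈ [4/17, 11/17) → index 1
j=4: u_4=241/360 ∈ [11/17, 14/17) → index 3
j=5: u_5=301/360 ∈ [14/17, 1) → index 5

0 0 1 1 3 5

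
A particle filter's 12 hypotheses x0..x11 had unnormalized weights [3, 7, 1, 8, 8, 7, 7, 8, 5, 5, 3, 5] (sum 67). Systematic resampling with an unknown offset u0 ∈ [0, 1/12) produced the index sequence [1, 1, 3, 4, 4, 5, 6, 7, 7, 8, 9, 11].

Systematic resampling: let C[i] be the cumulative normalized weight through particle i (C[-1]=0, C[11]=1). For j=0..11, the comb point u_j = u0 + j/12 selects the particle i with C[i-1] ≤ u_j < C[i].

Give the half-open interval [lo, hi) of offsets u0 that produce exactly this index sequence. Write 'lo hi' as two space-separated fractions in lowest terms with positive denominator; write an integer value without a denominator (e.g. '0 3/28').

3/67 19/402

C = [3/67, 10/67, 11/67, 19/67, 27/67, 34/67, 41/67, 49/67, 54/67, 59/67, 62/67, 1]
j=0 picked index 1: u0 ∈ [3/67, 10/67)
j=1 picked index 1: u0 ∈ [-31/804, 53/804)
j=2 picked index 3: u0 ∈ [-1/402, 47/402)
j=3 picked index 4: u0 ∈ [9/268, 41/268)
j=4 picked index 4: u0 ∈ [-10/201, 14/201)
j=5 picked index 5: u0 ∈ [-11/804, 73/804)
j=6 picked index 6: u0 ∈ [1/134, 15/134)
j=7 picked index 7: u0 ∈ [23/804, 119/804)
j=8 picked index 7: u0 ∈ [-11/201, 13/201)
j=9 picked index 8: u0 ∈ [-5/268, 15/268)
j=10 picked index 9: u0 ∈ [-11/402, 19/402)
j=11 picked index 11: u0 ∈ [7/804, 1/12)
intersection: [3/67, 19/402)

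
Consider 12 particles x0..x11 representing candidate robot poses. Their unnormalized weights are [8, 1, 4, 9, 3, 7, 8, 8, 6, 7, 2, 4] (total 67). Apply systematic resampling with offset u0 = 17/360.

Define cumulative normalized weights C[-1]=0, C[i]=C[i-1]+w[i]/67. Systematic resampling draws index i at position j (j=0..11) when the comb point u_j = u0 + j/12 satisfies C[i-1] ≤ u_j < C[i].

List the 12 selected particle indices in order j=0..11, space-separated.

0 1 3 3 5 5 6 7 7 8 9 11

C = [8/67, 9/67, 13/67, 22/67, 25/67, 32/67, 40/67, 48/67, 54/67, 61/67, 63/67, 1]
j=0: u_0=17/360 ∈ [0, 8/67) → index 0
j=1: u_1=47/360 ∈ [8/67, 9/67) → index 1
j=2: u_2=77/360 ∈ [13/67, 22/67) → index 3
j=3: u_3=107/360 ∈ [13/67, 22/67) → index 3
j=4: u_4=137/360 ∈ [25/67, 32/67) → index 5
j=5: u_5=167/360 ∈ [25/67, 32/67) → index 5
j=6: u_6=197/360 ∈ [32/67, 40/67) → index 6
j=7: u_7=227/360 ∈ [40/67, 48/67) → index 7
j=8: u_8=257/360 ∈ [40/67, 48/67) → index 7
j=9: u_9=287/360 ∈ [48/67, 54/67) → index 8
j=10: u_10=317/360 ∈ [54/67, 61/67) → index 9
j=11: u_11=347/360 ∈ [63/67, 1) → index 11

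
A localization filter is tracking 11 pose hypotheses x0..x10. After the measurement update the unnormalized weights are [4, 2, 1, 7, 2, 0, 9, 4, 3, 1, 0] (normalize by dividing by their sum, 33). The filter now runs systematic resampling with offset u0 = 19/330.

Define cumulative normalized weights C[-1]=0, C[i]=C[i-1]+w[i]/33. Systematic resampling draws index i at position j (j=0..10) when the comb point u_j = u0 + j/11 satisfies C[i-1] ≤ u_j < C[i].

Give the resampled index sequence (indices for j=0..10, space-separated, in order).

C = [4/33, 2/11, 7/33, 14/33, 16/33, 16/33, 25/33, 29/33, 32/33, 1, 1]
j=0: u_0=19/330 ∈ [0, 4/33) → index 0
j=1: u_1=49/330 ∈ [4/33, 2/11) → index 1
j=2: u_2=79/330 ∈ [7/33, 14/33) → index 3
j=3: u_3=109/330 ∈ [7/33, 14/33) → index 3
j=4: u_4=139/330 ∈ [7/33, 14/33) → index 3
j=5: u_5=169/330 ∈ [16/33, 25/33) → index 6
j=6: u_6=199/330 ∈ [16/33, 25/33) → index 6
j=7: u_7=229/330 ∈ [16/33, 25/33) → index 6
j=8: u_8=259/330 ∈ [25/33, 29/33) → index 7
j=9: u_9=289/330 ∈ [25/33, 29/33) → index 7
j=10: u_10=29/30 ∈ [29/33, 32/33) → index 8

0 1 3 3 3 6 6 6 7 7 8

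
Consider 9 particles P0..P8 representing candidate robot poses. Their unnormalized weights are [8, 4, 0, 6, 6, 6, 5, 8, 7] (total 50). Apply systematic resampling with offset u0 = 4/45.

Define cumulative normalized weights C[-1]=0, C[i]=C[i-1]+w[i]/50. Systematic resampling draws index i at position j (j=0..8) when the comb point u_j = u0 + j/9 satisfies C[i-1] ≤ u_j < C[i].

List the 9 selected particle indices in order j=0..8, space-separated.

0 1 3 4 5 6 7 8 8

C = [4/25, 6/25, 6/25, 9/25, 12/25, 3/5, 7/10, 43/50, 1]
j=0: u_0=4/45 ∈ [0, 4/25) → index 0
j=1: u_1=1/5 ∈ [4/25, 6/25) → index 1
j=2: u_2=14/45 ∈ [6/25, 9/25) → index 3
j=3: u_3=19/45 ∈ [9/25, 12/25) → index 4
j=4: u_4=8/15 ∈ [12/25, 3/5) → index 5
j=5: u_5=29/45 ∈ [3/5, 7/10) → index 6
j=6: u_6=34/45 ∈ [7/10, 43/50) → index 7
j=7: u_7=13/15 ∈ [43/50, 1) → index 8
j=8: u_8=44/45 ∈ [43/50, 1) → index 8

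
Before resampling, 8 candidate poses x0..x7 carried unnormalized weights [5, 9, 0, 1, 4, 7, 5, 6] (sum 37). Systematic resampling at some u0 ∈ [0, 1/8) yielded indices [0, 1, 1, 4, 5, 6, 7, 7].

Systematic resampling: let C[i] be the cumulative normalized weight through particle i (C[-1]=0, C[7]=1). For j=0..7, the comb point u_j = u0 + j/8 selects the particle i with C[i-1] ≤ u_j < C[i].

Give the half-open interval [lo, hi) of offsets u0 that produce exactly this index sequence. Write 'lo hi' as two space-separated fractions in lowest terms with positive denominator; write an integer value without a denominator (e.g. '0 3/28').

C = [5/37, 14/37, 14/37, 15/37, 19/37, 26/37, 31/37, 1]
j=0 picked index 0: u0 ∈ [0, 5/37)
j=1 picked index 1: u0 ∈ [3/296, 75/296)
j=2 picked index 1: u0 ∈ [-17/148, 19/148)
j=3 picked index 4: u0 ∈ [9/296, 41/296)
j=4 picked index 5: u0 ∈ [1/74, 15/74)
j=5 picked index 6: u0 ∈ [23/296, 63/296)
j=6 picked index 7: u0 ∈ [13/148, 1/4)
j=7 picked index 7: u0 ∈ [-11/296, 1/8)
intersection: [13/148, 1/8)

13/148 1/8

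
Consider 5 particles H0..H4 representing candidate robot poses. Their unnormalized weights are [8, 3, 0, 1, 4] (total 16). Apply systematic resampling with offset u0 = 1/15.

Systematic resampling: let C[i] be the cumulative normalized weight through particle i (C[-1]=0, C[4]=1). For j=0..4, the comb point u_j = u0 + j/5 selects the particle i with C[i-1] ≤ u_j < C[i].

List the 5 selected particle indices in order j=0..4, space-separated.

C = [1/2, 11/16, 11/16, 3/4, 1]
j=0: u_0=1/15 ∈ [0, 1/2) → index 0
j=1: u_1=4/15 ∈ [0, 1/2) → index 0
j=2: u_2=7/15 ∈ [0, 1/2) → index 0
j=3: u_3=2/3 ∈ [1/2, 11/16) → index 1
j=4: u_4=13/15 ∈ [3/4, 1) → index 4

0 0 0 1 4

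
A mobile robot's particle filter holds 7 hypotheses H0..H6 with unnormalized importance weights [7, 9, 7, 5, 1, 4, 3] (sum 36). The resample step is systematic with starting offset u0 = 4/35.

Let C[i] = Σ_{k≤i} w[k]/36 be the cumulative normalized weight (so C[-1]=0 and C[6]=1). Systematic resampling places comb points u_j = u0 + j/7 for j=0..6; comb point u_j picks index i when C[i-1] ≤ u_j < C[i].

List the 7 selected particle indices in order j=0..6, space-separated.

C = [7/36, 4/9, 23/36, 7/9, 29/36, 11/12, 1]
j=0: u_0=4/35 ∈ [0, 7/36) → index 0
j=1: u_1=9/35 ∈ [7/36, 4/9) → index 1
j=2: u_2=2/5 ∈ [7/36, 4/9) → index 1
j=3: u_3=19/35 ∈ [4/9, 23/36) → index 2
j=4: u_4=24/35 ∈ [23/36, 7/9) → index 3
j=5: u_5=29/35 ∈ [29/36, 11/12) → index 5
j=6: u_6=34/35 ∈ [11/12, 1) → index 6

0 1 1 2 3 5 6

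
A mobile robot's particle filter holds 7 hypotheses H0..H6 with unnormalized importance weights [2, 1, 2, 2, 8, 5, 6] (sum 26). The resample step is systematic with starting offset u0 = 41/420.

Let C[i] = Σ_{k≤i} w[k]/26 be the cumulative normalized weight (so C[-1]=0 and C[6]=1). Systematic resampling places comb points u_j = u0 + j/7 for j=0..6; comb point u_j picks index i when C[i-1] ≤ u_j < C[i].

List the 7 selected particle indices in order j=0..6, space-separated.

C = [1/13, 3/26, 5/26, 7/26, 15/26, 10/13, 1]
j=0: u_0=41/420 ∈ [1/13, 3/26) → index 1
j=1: u_1=101/420 ∈ [5/26, 7/26) → index 3
j=2: u_2=23/60 ∈ [7/26, 15/26) → index 4
j=3: u_3=221/420 ∈ [7/26, 15/26) → index 4
j=4: u_4=281/420 ∈ [15/26, 10/13) → index 5
j=5: u_5=341/420 ∈ [10/13, 1) → index 6
j=6: u_6=401/420 ∈ [10/13, 1) → index 6

1 3 4 4 5 6 6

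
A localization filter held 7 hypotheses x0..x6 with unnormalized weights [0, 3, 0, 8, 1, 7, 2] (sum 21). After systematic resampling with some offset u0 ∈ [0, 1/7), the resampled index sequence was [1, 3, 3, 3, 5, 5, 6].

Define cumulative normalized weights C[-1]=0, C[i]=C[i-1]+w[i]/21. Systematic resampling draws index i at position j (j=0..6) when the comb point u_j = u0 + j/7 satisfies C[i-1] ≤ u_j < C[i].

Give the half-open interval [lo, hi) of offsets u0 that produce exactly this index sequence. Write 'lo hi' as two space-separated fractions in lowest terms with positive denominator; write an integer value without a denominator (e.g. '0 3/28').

C = [0, 1/7, 1/7, 11/21, 4/7, 19/21, 1]
j=0 picked index 1: u0 ∈ [0, 1/7)
j=1 picked index 3: u0 ∈ [0, 8/21)
j=2 picked index 3: u0 ∈ [-1/7, 5/21)
j=3 picked index 3: u0 ∈ [-2/7, 2/21)
j=4 picked index 5: u0 ∈ [0, 1/3)
j=5 picked index 5: u0 ∈ [-1/7, 4/21)
j=6 picked index 6: u0 ∈ [1/21, 1/7)
intersection: [1/21, 2/21)

1/21 2/21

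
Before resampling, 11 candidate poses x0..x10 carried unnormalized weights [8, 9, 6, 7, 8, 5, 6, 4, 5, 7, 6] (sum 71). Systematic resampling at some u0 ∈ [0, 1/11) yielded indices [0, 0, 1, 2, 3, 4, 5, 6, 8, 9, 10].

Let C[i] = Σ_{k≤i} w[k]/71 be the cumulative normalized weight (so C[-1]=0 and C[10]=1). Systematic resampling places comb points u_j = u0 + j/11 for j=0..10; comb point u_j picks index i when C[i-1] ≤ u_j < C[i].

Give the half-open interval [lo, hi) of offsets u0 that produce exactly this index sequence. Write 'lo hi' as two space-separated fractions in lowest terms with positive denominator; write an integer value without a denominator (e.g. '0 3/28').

15/781 17/781

C = [8/71, 17/71, 23/71, 30/71, 38/71, 43/71, 49/71, 53/71, 58/71, 65/71, 1]
j=0 picked index 0: u0 ∈ [0, 8/71)
j=1 picked index 0: u0 ∈ [-1/11, 17/781)
j=2 picked index 1: u0 ∈ [-54/781, 45/781)
j=3 picked index 2: u0 ∈ [-26/781, 40/781)
j=4 picked index 3: u0 ∈ [-31/781, 46/781)
j=5 picked index 4: u0 ∈ [-25/781, 63/781)
j=6 picked index 5: u0 ∈ [-8/781, 47/781)
j=7 picked index 6: u0 ∈ [-24/781, 42/781)
j=8 picked index 8: u0 ∈ [15/781, 70/781)
j=9 picked index 9: u0 ∈ [-1/781, 76/781)
j=10 picked index 10: u0 ∈ [5/781, 1/11)
intersection: [15/781, 17/781)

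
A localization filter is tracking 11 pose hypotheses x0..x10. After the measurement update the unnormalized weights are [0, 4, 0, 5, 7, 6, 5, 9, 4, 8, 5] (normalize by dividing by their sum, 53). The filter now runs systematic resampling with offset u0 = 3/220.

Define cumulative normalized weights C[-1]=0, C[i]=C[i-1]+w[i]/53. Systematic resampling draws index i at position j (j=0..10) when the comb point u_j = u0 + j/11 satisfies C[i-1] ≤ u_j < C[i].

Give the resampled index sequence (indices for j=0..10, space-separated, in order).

C = [0, 4/53, 4/53, 9/53, 16/53, 22/53, 27/53, 36/53, 40/53, 48/53, 1]
j=0: u_0=3/220 ∈ [0, 4/53) → index 1
j=1: u_1=23/220 ∈ [4/53, 9/53) → index 3
j=2: u_2=43/220 ∈ [9/53, 16/53) → index 4
j=3: u_3=63/220 ∈ [9/53, 16/53) → index 4
j=4: u_4=83/220 ∈ [16/53, 22/53) → index 5
j=5: u_5=103/220 ∈ [22/53, 27/53) → index 6
j=6: u_6=123/220 ∈ [27/53, 36/53) → index 7
j=7: u_7=13/20 ∈ [27/53, 36/53) → index 7
j=8: u_8=163/220 ∈ [36/53, 40/53) → index 8
j=9: u_9=183/220 ∈ [40/53, 48/53) → index 9
j=10: u_10=203/220 ∈ [48/53, 1) → index 10

1 3 4 4 5 6 7 7 8 9 10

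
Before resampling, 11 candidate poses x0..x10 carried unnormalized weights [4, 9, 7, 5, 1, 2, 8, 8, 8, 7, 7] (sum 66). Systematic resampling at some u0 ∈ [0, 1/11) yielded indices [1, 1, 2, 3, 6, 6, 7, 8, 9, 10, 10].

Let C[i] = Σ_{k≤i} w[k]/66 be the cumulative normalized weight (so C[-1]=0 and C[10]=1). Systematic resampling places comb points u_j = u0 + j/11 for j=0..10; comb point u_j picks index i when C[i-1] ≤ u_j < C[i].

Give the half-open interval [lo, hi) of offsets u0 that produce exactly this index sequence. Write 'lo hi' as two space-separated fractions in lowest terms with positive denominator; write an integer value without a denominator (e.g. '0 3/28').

5/66 1/11

C = [2/33, 13/66, 10/33, 25/66, 13/33, 14/33, 6/11, 2/3, 26/33, 59/66, 1]
j=0 picked index 1: u0 ∈ [2/33, 13/66)
j=1 picked index 1: u0 ∈ [-1/33, 7/66)
j=2 picked index 2: u0 ∈ [1/66, 4/33)
j=3 picked index 3: u0 ∈ [1/33, 7/66)
j=4 picked index 6: u0 ∈ [2/33, 2/11)
j=5 picked index 6: u0 ∈ [-1/33, 1/11)
j=6 picked index 7: u0 ∈ [0, 4/33)
j=7 picked index 8: u0 ∈ [1/33, 5/33)
j=8 picked index 9: u0 ∈ [2/33, 1/6)
j=9 picked index 10: u0 ∈ [5/66, 2/11)
j=10 picked index 10: u0 ∈ [-1/66, 1/11)
intersection: [5/66, 1/11)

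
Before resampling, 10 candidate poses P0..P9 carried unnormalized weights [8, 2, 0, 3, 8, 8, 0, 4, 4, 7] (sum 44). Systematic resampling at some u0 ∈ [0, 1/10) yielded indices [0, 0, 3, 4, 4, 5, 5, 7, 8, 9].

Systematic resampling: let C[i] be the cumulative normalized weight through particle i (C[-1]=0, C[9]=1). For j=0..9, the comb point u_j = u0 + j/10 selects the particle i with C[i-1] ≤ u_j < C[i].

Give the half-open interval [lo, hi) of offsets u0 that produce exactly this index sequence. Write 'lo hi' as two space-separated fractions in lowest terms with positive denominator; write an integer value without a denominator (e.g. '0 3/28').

3/110 9/220

C = [2/11, 5/22, 5/22, 13/44, 21/44, 29/44, 29/44, 3/4, 37/44, 1]
j=0 picked index 0: u0 ∈ [0, 2/11)
j=1 picked index 0: u0 ∈ [-1/10, 9/110)
j=2 picked index 3: u0 ∈ [3/110, 21/220)
j=3 picked index 4: u0 ∈ [-1/220, 39/220)
j=4 picked index 4: u0 ∈ [-23/220, 17/220)
j=5 picked index 5: u0 ∈ [-1/44, 7/44)
j=6 picked index 5: u0 ∈ [-27/220, 13/220)
j=7 picked index 7: u0 ∈ [-9/220, 1/20)
j=8 picked index 8: u0 ∈ [-1/20, 9/220)
j=9 picked index 9: u0 ∈ [-13/220, 1/10)
intersection: [3/110, 9/220)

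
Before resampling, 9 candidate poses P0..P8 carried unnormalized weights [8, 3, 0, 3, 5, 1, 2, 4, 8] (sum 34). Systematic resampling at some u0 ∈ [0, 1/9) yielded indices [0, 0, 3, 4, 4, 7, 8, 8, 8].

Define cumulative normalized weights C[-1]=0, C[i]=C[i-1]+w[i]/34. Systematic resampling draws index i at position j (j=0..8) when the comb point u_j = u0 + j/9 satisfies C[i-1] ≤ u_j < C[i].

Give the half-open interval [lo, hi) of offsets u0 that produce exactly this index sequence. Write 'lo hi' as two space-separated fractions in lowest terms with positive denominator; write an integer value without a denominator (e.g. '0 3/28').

31/306 1/9

C = [4/17, 11/34, 11/34, 7/17, 19/34, 10/17, 11/17, 13/17, 1]
j=0 picked index 0: u0 ∈ [0, 4/17)
j=1 picked index 0: u0 ∈ [-1/9, 19/153)
j=2 picked index 3: u0 ∈ [31/306, 29/153)
j=3 picked index 4: u0 ∈ [4/51, 23/102)
j=4 picked index 4: u0 ∈ [-5/153, 35/306)
j=5 picked index 7: u0 ∈ [14/153, 32/153)
j=6 picked index 8: u0 ∈ [5/51, 1/3)
j=7 picked index 8: u0 ∈ [-2/153, 2/9)
j=8 picked index 8: u0 ∈ [-19/153, 1/9)
intersection: [31/306, 1/9)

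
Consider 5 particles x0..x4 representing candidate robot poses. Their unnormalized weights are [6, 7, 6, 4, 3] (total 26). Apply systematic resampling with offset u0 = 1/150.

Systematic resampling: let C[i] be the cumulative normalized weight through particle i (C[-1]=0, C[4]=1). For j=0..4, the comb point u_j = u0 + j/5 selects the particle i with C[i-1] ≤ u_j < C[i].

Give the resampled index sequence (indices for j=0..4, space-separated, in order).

0 0 1 2 3

C = [3/13, 1/2, 19/26, 23/26, 1]
j=0: u_0=1/150 ∈ [0, 3/13) → index 0
j=1: u_1=31/150 ∈ [0, 3/13) → index 0
j=2: u_2=61/150 ∈ [3/13, 1/2) → index 1
j=3: u_3=91/150 ∈ [1/2, 19/26) → index 2
j=4: u_4=121/150 ∈ [19/26, 23/26) → index 3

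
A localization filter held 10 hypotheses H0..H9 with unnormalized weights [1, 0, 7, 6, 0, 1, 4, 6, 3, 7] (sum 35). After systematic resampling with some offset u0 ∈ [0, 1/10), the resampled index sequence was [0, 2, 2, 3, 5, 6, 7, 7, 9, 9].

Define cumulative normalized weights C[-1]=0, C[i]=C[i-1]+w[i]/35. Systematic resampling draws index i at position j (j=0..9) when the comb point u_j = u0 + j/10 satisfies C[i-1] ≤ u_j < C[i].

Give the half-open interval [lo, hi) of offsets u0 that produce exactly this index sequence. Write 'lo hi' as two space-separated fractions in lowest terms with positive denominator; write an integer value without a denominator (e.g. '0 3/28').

C = [1/35, 1/35, 8/35, 2/5, 2/5, 3/7, 19/35, 5/7, 4/5, 1]
j=0 picked index 0: u0 ∈ [0, 1/35)
j=1 picked index 2: u0 ∈ [-1/14, 9/70)
j=2 picked index 2: u0 ∈ [-6/35, 1/35)
j=3 picked index 3: u0 ∈ [-1/14, 1/10)
j=4 picked index 5: u0 ∈ [0, 1/35)
j=5 picked index 6: u0 ∈ [-1/14, 3/70)
j=6 picked index 7: u0 ∈ [-2/35, 4/35)
j=7 picked index 7: u0 ∈ [-11/70, 1/70)
j=8 picked index 9: u0 ∈ [0, 1/5)
j=9 picked index 9: u0 ∈ [-1/10, 1/10)
intersection: [0, 1/70)

0 1/70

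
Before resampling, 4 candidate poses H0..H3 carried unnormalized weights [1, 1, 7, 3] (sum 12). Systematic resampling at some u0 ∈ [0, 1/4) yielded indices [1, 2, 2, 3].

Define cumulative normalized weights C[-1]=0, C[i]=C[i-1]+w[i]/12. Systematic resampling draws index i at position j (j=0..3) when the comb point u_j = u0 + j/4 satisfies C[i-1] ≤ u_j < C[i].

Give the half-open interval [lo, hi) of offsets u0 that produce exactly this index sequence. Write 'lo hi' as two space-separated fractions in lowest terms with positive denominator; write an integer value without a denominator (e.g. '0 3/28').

C = [1/12, 1/6, 3/4, 1]
j=0 picked index 1: u0 ∈ [1/12, 1/6)
j=1 picked index 2: u0 ∈ [-1/12, 1/2)
j=2 picked index 2: u0 ∈ [-1/3, 1/4)
j=3 picked index 3: u0 ∈ [0, 1/4)
intersection: [1/12, 1/6)

1/12 1/6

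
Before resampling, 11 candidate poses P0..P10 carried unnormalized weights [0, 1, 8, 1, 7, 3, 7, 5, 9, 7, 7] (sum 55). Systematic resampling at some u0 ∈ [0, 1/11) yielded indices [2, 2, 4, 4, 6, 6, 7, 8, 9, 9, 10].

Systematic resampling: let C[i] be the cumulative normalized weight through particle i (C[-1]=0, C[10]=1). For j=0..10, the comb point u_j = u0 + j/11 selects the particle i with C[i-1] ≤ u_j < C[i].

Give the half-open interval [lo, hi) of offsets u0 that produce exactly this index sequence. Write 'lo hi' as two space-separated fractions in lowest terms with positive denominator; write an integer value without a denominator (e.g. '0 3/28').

C = [0, 1/55, 9/55, 2/11, 17/55, 4/11, 27/55, 32/55, 41/55, 48/55, 1]
j=0 picked index 2: u0 ∈ [1/55, 9/55)
j=1 picked index 2: u0 ∈ [-4/55, 4/55)
j=2 picked index 4: u0 ∈ [0, 7/55)
j=3 picked index 4: u0 ∈ [-1/11, 2/55)
j=4 picked index 6: u0 ∈ [0, 7/55)
j=5 picked index 6: u0 ∈ [-1/11, 2/55)
j=6 picked index 7: u0 ∈ [-3/55, 2/55)
j=7 picked index 8: u0 ∈ [-3/55, 6/55)
j=8 picked index 9: u0 ∈ [1/55, 8/55)
j=9 picked index 9: u0 ∈ [-4/55, 3/55)
j=10 picked index 10: u0 ∈ [-2/55, 1/11)
intersection: [1/55, 2/55)

1/55 2/55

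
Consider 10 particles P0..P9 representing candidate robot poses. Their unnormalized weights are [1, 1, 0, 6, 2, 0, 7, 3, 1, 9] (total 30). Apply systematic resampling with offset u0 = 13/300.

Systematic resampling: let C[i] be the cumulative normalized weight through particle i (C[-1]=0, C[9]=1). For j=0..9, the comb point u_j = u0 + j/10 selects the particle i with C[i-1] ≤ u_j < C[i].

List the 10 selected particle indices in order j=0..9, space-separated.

C = [1/30, 1/15, 1/15, 4/15, 1/3, 1/3, 17/30, 2/3, 7/10, 1]
j=0: u_0=13/300 ∈ [1/30, 1/15) → index 1
j=1: u_1=43/300 ∈ [1/15, 4/15) → index 3
j=2: u_2=73/300 ∈ [1/15, 4/15) → index 3
j=3: u_3=103/300 ∈ [1/3, 17/30) → index 6
j=4: u_4=133/300 ∈ [1/3, 17/30) → index 6
j=5: u_5=163/300 ∈ [1/3, 17/30) → index 6
j=6: u_6=193/300 ∈ [17/30, 2/3) → index 7
j=7: u_7=223/300 ∈ [7/10, 1) → index 9
j=8: u_8=253/300 ∈ [7/10, 1) → index 9
j=9: u_9=283/300 ∈ [7/10, 1) → index 9

1 3 3 6 6 6 7 9 9 9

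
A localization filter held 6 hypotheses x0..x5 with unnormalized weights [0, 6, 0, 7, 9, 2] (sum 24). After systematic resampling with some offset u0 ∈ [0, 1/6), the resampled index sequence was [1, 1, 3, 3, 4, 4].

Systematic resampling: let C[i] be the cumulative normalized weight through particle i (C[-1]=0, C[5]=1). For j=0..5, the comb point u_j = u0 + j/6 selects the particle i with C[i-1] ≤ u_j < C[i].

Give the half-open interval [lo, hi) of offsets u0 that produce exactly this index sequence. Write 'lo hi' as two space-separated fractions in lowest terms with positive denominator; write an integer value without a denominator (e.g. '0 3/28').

0 1/24

C = [0, 1/4, 1/4, 13/24, 11/12, 1]
j=0 picked index 1: u0 ∈ [0, 1/4)
j=1 picked index 1: u0 ∈ [-1/6, 1/12)
j=2 picked index 3: u0 ∈ [-1/12, 5/24)
j=3 picked index 3: u0 ∈ [-1/4, 1/24)
j=4 picked index 4: u0 ∈ [-1/8, 1/4)
j=5 picked index 4: u0 ∈ [-7/24, 1/12)
intersection: [0, 1/24)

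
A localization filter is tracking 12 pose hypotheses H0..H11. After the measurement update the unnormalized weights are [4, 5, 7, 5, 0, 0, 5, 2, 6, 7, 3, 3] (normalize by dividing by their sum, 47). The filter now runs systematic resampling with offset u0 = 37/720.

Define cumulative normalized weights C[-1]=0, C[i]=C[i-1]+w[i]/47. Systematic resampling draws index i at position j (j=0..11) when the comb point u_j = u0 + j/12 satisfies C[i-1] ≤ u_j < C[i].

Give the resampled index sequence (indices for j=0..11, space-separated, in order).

0 1 2 2 3 6 6 8 8 9 10 11

C = [4/47, 9/47, 16/47, 21/47, 21/47, 21/47, 26/47, 28/47, 34/47, 41/47, 44/47, 1]
j=0: u_0=37/720 ∈ [0, 4/47) → index 0
j=1: u_1=97/720 ∈ [4/47, 9/47) → index 1
j=2: u_2=157/720 ∈ [9/47, 16/47) → index 2
j=3: u_3=217/720 ∈ [9/47, 16/47) → index 2
j=4: u_4=277/720 ∈ [16/47, 21/47) → index 3
j=5: u_5=337/720 ∈ [21/47, 26/47) → index 6
j=6: u_6=397/720 ∈ [21/47, 26/47) → index 6
j=7: u_7=457/720 ∈ [28/47, 34/47) → index 8
j=8: u_8=517/720 ∈ [28/47, 34/47) → index 8
j=9: u_9=577/720 ∈ [34/47, 41/47) → index 9
j=10: u_10=637/720 ∈ [41/47, 44/47) → index 10
j=11: u_11=697/720 ∈ [44/47, 1) → index 11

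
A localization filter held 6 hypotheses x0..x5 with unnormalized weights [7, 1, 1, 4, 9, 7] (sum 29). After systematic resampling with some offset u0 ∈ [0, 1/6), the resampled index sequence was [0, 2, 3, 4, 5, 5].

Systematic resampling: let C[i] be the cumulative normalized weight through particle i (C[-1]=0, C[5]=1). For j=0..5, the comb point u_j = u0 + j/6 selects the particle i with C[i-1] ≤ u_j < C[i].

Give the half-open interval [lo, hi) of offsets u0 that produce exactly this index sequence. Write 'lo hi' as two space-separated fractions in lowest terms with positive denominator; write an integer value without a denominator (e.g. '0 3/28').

19/174 10/87

C = [7/29, 8/29, 9/29, 13/29, 22/29, 1]
j=0 picked index 0: u0 ∈ [0, 7/29)
j=1 picked index 2: u0 ∈ [19/174, 25/174)
j=2 picked index 3: u0 ∈ [-2/87, 10/87)
j=3 picked index 4: u0 ∈ [-3/58, 15/58)
j=4 picked index 5: u0 ∈ [8/87, 1/3)
j=5 picked index 5: u0 ∈ [-13/174, 1/6)
intersection: [19/174, 10/87)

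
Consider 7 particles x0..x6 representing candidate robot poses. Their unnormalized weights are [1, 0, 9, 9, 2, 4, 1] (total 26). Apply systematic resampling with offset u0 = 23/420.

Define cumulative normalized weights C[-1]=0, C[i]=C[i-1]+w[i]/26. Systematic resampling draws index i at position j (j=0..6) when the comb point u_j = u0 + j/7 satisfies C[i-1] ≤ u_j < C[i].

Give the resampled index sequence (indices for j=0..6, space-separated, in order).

C = [1/26, 1/26, 5/13, 19/26, 21/26, 25/26, 1]
j=0: u_0=23/420 ∈ [1/26, 5/13) → index 2
j=1: u_1=83/420 ∈ [1/26, 5/13) → index 2
j=2: u_2=143/420 ∈ [1/26, 5/13) → index 2
j=3: u_3=29/60 ∈ [5/13, 19/26) → index 3
j=4: u_4=263/420 ∈ [5/13, 19/26) → index 3
j=5: u_5=323/420 ∈ [19/26, 21/26) → index 4
j=6: u_6=383/420 ∈ [21/26, 25/26) → index 5

2 2 2 3 3 4 5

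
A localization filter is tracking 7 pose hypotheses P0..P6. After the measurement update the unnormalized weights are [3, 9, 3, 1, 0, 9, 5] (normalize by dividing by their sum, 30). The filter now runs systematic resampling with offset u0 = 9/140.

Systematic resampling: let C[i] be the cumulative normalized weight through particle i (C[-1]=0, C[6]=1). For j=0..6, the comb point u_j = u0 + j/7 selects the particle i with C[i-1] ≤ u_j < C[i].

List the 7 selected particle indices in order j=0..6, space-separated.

C = [1/10, 2/5, 1/2, 8/15, 8/15, 5/6, 1]
j=0: u_0=9/140 ∈ [0, 1/10) → index 0
j=1: u_1=29/140 ∈ [1/10, 2/5) → index 1
j=2: u_2=7/20 ∈ [1/10, 2/5) → index 1
j=3: u_3=69/140 ∈ [2/5, 1/2) → index 2
j=4: u_4=89/140 ∈ [8/15, 5/6) → index 5
j=5: u_5=109/140 ∈ [8/15, 5/6) → index 5
j=6: u_6=129/140 ∈ [5/6, 1) → index 6

0 1 1 2 5 5 6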